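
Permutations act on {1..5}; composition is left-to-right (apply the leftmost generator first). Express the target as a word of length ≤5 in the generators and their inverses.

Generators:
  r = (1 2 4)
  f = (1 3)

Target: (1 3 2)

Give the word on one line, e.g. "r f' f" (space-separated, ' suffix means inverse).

r' f' r f'

  after r': (1 4 2)
  after f': (1 4 2 3)
  after r: (2 3)
  after f': (1 3 2)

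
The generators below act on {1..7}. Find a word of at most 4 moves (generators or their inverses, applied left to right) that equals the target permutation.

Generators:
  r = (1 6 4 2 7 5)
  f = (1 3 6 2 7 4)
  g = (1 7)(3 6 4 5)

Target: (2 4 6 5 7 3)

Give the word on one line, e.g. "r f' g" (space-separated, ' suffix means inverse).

g' f r' r'

  after g': (1 7)(3 5 4 6)
  after f: (1 4 2 7 3 5)
  after r': (1 6)(3 7)
  after r': (2 4 6 5 7 3)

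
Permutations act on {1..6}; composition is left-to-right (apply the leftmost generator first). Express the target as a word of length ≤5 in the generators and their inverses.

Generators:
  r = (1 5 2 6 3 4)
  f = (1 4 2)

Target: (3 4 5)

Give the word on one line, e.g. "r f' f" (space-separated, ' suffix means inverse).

r f' r'

  after r: (1 5 2 6 3 4)
  after f': (1 5 4 2 6 3)
  after r': (3 4 5)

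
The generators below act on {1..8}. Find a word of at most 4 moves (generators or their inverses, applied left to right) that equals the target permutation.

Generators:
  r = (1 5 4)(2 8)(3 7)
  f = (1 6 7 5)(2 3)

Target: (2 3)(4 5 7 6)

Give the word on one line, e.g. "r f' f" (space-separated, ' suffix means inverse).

f' r r

  after f': (1 5 7 6)(2 3)
  after r: (1 4)(2 7 6 5 3 8)
  after r: (2 3)(4 5 7 6)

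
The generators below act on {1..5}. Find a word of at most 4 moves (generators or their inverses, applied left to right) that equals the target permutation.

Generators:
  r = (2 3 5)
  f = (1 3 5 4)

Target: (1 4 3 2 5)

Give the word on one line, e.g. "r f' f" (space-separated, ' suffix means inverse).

f r f

  after f: (1 3 5 4)
  after r: (1 5 4)(2 3)
  after f: (1 4 3 2 5)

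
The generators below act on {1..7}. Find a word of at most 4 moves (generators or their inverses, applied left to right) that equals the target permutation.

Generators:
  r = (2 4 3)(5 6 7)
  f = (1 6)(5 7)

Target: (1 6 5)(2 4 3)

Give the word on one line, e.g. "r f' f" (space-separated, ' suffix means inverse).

f r' f r'

  after f: (1 6)(5 7)
  after r': (1 5 6)(2 3 4)
  after f: (1 7 5)(2 3 4)
  after r': (1 6 5)(2 4 3)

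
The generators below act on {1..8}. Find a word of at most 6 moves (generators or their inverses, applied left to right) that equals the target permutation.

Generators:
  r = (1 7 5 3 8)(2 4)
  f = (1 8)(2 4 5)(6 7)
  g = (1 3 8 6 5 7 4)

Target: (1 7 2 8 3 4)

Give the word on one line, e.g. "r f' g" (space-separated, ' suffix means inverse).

  after g: (1 3 8 6 5 7 4)
  after f': (1 3)(2 5 6 4 8 7)
  after r': (1 5 6 2 7 4 3 8)
  after f': (1 4 3)(2 6 5 7)
  after g': (1 7 2 8 3 4)

g f' r' f' g'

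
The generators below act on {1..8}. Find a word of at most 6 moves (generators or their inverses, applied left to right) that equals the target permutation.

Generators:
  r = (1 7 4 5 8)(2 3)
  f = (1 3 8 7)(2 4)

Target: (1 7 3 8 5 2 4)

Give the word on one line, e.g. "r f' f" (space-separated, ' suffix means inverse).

  after r: (1 7 4 5 8)(2 3)
  after r: (1 4 8 7 5)
  after r: (1 5 7 8 4)(2 3)
  after r: (1 8 5 4 7)
  after f: (1 7 3 8 5 2 4)

r r r r f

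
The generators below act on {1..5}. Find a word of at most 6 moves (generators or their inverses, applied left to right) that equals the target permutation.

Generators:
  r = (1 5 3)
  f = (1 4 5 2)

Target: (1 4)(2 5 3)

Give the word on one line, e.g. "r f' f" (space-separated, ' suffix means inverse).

f f r' f

  after f: (1 4 5 2)
  after f: (1 5)(2 4)
  after r': (2 4)(3 5)
  after f: (1 4)(2 5 3)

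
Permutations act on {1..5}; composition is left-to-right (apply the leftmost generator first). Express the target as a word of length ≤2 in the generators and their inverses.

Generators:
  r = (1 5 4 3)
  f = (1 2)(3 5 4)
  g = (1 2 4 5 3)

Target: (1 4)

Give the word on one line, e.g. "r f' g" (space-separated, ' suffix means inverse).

  after f: (1 2)(3 5 4)
  after g: (1 4)

f g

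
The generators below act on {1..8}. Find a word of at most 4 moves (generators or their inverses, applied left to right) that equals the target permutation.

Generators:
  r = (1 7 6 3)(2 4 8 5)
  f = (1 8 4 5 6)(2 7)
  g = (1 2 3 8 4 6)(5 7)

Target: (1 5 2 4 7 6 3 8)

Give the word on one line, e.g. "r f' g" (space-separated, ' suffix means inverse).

f' g' r' r'

  after f': (1 6 5 4 8)(2 7)
  after g': (1 4 3 2 5 8 6 7)
  after r': (1 2 8 7 3 5 4 6)
  after r': (1 5 2 4 7 6 3 8)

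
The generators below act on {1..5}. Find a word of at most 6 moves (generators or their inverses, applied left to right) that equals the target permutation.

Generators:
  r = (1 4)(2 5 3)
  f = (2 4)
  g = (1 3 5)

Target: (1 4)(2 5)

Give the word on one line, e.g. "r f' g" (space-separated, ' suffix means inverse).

  after f: (2 4)
  after r': (1 4 3 5 2)
  after f: (1 2)(3 5 4)
  after g': (1 2 5 4)
  after f: (1 4)(2 5)

f r' f g' f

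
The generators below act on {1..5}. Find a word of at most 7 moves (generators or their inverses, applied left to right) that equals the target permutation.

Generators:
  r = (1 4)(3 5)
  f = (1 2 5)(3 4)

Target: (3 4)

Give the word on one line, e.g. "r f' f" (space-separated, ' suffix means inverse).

f f f r r

  after f: (1 2 5)(3 4)
  after f: (1 5 2)
  after f: (3 4)
  after r: (1 4 5 3)
  after r: (3 4)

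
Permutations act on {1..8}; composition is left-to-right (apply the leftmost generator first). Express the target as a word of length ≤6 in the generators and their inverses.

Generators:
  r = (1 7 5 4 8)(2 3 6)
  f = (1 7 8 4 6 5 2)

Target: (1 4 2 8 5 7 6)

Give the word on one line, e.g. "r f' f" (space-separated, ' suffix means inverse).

  after f': (1 2 5 6 4 8 7)
  after f': (1 5 4 7 2 6 8)
  after f': (1 6 7 5 8 2 4)
  after f': (1 4 2 8 5 7 6)

f' f' f' f'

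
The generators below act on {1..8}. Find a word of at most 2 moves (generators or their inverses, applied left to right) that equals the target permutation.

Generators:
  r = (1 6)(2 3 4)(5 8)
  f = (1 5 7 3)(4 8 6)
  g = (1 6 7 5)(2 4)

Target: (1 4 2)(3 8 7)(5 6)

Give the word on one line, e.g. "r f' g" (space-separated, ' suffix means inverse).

  after r: (1 6)(2 3 4)(5 8)
  after f: (1 4 2)(3 8 7)(5 6)

r f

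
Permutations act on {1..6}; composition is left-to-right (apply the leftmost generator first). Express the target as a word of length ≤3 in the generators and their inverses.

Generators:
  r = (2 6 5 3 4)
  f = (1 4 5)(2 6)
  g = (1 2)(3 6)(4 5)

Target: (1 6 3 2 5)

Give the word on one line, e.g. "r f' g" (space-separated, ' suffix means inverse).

g' f'

  after g': (1 2)(3 6)(4 5)
  after f': (1 6 3 2 5)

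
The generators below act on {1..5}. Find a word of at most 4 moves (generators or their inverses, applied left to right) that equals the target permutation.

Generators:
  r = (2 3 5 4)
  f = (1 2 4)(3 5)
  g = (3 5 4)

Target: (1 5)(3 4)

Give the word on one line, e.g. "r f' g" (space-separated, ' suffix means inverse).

  after r: (2 3 5 4)
  after f: (1 2 5)
  after r': (1 4 5)(2 3)
  after r': (1 5)(3 4)

r f r' r'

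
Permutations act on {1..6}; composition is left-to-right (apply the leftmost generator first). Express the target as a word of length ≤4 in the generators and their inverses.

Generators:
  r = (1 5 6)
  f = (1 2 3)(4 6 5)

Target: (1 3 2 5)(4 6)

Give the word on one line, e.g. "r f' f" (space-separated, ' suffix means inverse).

  after f: (1 2 3)(4 6 5)
  after f: (1 3 2)(4 5 6)
  after r: (1 3 2 5)(4 6)

f f r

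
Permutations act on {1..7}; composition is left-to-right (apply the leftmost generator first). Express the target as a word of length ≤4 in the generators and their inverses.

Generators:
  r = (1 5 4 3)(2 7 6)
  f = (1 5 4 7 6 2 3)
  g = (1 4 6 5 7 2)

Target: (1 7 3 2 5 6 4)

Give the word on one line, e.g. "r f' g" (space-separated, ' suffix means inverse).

  after f: (1 5 4 7 6 2 3)
  after f: (1 4 6 3 5 7 2)
  after g: (1 6 3 7)(2 4 5)
  after r': (1 7 3 2 5 6 4)

f f g r'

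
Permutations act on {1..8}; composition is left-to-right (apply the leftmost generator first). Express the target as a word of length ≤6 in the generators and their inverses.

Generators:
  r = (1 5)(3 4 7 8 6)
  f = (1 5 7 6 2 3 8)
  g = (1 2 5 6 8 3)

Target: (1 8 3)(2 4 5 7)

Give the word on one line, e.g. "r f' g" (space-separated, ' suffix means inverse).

  after g': (1 3 8 6 5 2)
  after f': (1 2 8 7 5 6)
  after g: (1 5 8 7 6 2 3)
  after r: (2 4 7 3 5 6)
  after f': (1 8 3)(2 4 5 7)

g' f' g r f'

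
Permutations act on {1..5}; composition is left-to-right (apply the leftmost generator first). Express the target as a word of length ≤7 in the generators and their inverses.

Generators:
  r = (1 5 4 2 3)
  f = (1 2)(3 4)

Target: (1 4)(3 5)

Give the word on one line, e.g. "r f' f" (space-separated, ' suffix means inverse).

f r r f' r'

  after f: (1 2)(3 4)
  after r: (1 3 2 5 4)
  after r: (2 4 5)
  after f': (1 2 3 4 5)
  after r': (1 4)(3 5)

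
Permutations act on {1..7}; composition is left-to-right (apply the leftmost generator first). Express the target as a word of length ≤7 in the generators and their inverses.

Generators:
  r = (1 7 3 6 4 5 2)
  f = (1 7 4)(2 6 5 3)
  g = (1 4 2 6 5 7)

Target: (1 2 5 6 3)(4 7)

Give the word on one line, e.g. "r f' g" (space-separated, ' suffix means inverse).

  after r': (1 2 5 4 6 3 7)
  after f: (1 6 2 3 4 5)
  after r: (1 4 2 6)(3 5 7)
  after r: (1 5 3 2 4)(6 7)
  after r: (1 2 5 6 3)(4 7)

r' f r r r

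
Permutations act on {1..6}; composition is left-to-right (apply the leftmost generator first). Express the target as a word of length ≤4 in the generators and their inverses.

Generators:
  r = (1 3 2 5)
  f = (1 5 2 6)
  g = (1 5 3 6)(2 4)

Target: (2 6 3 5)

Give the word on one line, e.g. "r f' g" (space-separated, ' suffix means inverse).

f' r' f

  after f': (1 6 2 5)
  after r': (1 6 3)
  after f: (2 6 3 5)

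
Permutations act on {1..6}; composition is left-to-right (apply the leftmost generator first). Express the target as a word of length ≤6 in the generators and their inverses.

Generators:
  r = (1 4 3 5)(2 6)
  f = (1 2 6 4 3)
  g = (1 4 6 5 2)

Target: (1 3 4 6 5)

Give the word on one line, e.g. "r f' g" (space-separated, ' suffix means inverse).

r' g g r' r'

  after r': (1 5 3 4)(2 6)
  after g: (1 2 5 3 6)
  after g: (3 5)(4 6)
  after r': (1 5 4 2 6)
  after r': (1 3 4 6 5)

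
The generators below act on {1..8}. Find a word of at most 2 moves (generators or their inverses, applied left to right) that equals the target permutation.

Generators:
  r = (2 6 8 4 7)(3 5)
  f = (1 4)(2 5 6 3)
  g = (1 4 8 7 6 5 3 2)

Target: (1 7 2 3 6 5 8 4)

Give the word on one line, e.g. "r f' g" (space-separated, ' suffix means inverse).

  after f: (1 4)(2 5 6 3)
  after r: (1 7 2 3 6 5 8 4)

f r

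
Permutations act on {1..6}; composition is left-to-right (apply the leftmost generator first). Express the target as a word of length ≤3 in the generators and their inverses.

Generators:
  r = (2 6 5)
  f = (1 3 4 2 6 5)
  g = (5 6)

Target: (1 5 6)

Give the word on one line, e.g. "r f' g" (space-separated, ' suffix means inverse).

  after f': (1 5 6 2 4 3)
  after r': (1 6 5 2 4 3)
  after f: (1 5 6)

f' r' f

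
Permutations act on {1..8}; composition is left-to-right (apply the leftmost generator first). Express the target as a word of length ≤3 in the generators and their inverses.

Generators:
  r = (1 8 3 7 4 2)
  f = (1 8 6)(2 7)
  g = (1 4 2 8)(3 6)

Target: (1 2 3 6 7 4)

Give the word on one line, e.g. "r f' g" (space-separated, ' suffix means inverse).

  after g: (1 4 2 8)(3 6)
  after r: (1 2 3 6 7 4)

g r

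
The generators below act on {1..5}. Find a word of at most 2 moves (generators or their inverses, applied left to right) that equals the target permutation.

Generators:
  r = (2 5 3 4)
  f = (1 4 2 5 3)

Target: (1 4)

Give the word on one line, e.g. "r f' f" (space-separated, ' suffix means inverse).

  after r': (2 4 3 5)
  after f: (1 4)

r' f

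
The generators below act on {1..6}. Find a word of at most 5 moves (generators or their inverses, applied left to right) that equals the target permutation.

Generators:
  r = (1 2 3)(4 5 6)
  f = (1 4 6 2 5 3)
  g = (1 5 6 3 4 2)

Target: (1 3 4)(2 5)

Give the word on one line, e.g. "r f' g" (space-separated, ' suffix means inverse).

  after g': (1 2 4 3 6 5)
  after r': (2 6 4)(3 5)
  after r': (1 3 4)(2 5)

g' r' r'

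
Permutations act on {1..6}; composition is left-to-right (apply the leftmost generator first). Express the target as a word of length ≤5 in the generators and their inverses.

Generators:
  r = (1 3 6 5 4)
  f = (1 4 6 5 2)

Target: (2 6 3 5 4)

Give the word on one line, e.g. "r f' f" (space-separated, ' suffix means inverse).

  after r: (1 3 6 5 4)
  after f': (1 3 4 2 5)
  after r': (2 6 3 5 4)

r f' r'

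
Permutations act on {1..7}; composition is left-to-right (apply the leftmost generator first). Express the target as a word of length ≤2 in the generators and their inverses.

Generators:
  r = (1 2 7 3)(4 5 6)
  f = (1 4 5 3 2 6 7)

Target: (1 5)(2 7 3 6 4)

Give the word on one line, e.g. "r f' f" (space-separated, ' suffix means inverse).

  after r': (1 3 7 2)(4 6 5)
  after f': (1 5)(2 7 3 6 4)

r' f'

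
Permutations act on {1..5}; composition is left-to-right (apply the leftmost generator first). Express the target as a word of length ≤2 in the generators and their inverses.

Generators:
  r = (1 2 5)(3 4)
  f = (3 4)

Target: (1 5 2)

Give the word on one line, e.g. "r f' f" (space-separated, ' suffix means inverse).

r' f

  after r': (1 5 2)(3 4)
  after f: (1 5 2)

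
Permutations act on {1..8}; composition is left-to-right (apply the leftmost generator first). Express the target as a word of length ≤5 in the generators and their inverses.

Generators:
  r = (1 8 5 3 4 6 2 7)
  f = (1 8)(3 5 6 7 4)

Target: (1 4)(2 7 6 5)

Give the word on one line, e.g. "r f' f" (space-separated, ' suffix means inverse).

  after f: (1 8)(3 5 6 7 4)
  after f: (3 6 4 5 7)
  after r': (1 7 5 2 6 3 4 8)
  after f: (1 4)(2 7 6 5)

f f r' f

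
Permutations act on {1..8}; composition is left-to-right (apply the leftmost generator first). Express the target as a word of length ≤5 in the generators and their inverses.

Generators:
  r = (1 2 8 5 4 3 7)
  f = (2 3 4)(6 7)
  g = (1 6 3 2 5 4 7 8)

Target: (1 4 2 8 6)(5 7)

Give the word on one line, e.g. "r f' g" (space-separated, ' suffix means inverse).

r' f' f' g'

  after r': (1 7 3 4 5 8 2)
  after f': (1 6 7 2)(4 5 8)
  after f': (1 7 4 5 8 3 2)
  after g': (1 4 2 8 6)(5 7)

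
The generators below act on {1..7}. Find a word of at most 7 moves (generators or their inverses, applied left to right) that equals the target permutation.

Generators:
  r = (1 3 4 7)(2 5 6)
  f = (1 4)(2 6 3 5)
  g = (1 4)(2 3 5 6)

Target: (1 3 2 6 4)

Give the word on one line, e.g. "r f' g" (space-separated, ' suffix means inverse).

r g' f r' g'

  after r: (1 3 4 7)(2 5 6)
  after g': (1 2 3)(4 7)
  after f: (1 6 3 4 7)(2 5)
  after r': (1 5 6)
  after g': (1 3 2 6 4)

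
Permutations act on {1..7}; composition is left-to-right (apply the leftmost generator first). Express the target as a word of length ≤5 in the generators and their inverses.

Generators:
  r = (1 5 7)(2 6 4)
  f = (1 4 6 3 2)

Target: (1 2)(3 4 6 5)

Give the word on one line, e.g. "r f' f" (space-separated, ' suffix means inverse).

  after r': (1 7 5)(2 4 6)
  after f: (1 7 5 4 3 2 6)
  after r: (2 4 3 6 5)
  after f': (1 2)(3 4 6 5)

r' f r f'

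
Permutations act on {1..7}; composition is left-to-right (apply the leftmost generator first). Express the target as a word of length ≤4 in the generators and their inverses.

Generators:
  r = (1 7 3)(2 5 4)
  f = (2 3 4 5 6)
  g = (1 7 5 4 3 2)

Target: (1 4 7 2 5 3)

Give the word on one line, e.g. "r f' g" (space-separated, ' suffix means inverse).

r' g'

  after r': (1 3 7)(2 4 5)
  after g': (1 4 7 2 5 3)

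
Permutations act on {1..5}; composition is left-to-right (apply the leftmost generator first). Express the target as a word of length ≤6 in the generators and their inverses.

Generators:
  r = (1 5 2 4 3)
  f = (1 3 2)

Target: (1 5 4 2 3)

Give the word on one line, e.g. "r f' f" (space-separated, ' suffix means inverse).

  after r': (1 3 4 2 5)
  after f': (2 5)(3 4)
  after f': (1 2 5 3 4)
  after r': (1 5 4 3 2)
  after f: (1 5 4 2 3)

r' f' f' r' f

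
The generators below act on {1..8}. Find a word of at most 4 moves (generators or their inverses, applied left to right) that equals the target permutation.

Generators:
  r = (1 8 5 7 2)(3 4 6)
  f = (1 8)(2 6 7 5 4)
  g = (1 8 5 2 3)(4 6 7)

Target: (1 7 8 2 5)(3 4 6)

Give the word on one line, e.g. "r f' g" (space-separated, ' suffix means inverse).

  after r': (1 2 7 5 8)(3 6 4)
  after r': (1 7 8 2 5)(3 4 6)

r' r'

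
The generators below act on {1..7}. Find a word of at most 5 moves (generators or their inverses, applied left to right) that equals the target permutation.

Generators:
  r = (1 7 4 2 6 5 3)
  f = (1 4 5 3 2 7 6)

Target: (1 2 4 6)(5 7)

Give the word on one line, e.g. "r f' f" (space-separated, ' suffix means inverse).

r r f r f

  after r: (1 7 4 2 6 5 3)
  after r: (1 4 6 3 7 2 5)
  after f: (1 5 4)(2 3 6)
  after r: (1 3 5 2)(4 7)
  after f: (1 2 4 6)(5 7)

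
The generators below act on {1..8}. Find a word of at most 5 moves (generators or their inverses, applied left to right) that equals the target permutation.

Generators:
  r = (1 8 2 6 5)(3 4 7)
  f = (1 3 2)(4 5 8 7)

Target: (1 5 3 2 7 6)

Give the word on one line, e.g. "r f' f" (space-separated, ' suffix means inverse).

  after f': (1 2 3)(4 7 8 5)
  after r: (1 6 5 7 2 4 3 8)
  after r: (1 5 3 2 7 6)

f' r r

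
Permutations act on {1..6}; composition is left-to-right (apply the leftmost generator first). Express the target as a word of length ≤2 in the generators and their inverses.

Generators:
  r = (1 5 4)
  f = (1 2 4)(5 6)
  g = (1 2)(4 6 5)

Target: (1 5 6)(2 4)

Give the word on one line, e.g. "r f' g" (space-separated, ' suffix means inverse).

  after f': (1 4 2)(5 6)
  after r': (1 5 6)(2 4)

f' r'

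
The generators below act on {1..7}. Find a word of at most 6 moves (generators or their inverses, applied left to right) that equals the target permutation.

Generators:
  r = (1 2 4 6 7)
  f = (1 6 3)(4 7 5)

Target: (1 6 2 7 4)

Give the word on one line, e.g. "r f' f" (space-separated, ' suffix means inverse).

  after r': (1 7 6 4 2)
  after f': (1 4 2 3 6 5 7)
  after f': (1 5 4 2 6 7 3)
  after f': (1 7 6 4 2)
  after r': (1 6 2 7 4)

r' f' f' f' r'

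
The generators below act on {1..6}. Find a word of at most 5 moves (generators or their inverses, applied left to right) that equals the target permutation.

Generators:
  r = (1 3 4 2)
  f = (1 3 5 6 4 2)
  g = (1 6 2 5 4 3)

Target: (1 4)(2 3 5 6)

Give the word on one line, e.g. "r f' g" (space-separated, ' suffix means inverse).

  after f: (1 3 5 6 4 2)
  after g': (1 4 6 5)(2 3)
  after r': (1 3 4 6 5 2)
  after g': (1 4)(2 3 5 6)

f g' r' g'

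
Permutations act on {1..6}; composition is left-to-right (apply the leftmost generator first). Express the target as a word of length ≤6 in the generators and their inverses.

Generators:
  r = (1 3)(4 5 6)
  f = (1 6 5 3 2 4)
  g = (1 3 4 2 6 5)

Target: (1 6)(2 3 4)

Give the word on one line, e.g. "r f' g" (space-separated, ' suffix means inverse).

f' g g r' f'

  after f': (1 4 2 3 5 6)
  after g: (1 2 4 6 3)
  after g: (1 6 4 5)
  after r': (1 5 3)
  after f': (1 6)(2 3 4)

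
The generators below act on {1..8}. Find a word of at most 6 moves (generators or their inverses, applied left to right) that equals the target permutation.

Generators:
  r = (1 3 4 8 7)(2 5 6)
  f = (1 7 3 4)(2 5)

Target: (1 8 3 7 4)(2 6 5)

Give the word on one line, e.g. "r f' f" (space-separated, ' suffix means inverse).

  after f': (1 4 3 7)(2 5)
  after r: (1 8 7 3)(2 6)
  after f': (1 8)(2 6 5)(3 4)
  after f': (1 8 4 7)(2 6)
  after f': (1 8 3 7 4)(2 6 5)

f' r f' f' f'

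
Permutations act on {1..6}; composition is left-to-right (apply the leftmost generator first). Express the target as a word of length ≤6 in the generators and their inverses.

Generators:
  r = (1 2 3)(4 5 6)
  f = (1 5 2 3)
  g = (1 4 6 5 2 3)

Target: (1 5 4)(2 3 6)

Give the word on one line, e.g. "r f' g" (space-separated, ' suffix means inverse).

r f r f

  after r: (1 2 3)(4 5 6)
  after f: (1 3 5 6 4 2)
  after r: (3 6 5 4)
  after f: (1 5 4)(2 3 6)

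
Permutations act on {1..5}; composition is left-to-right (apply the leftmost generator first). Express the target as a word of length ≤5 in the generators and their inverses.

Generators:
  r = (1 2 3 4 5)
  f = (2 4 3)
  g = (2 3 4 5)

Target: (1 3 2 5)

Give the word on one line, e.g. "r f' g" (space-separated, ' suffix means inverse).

  after f': (2 3 4)
  after r: (1 2 4 3 5)
  after g: (1 3 2 5)

f' r g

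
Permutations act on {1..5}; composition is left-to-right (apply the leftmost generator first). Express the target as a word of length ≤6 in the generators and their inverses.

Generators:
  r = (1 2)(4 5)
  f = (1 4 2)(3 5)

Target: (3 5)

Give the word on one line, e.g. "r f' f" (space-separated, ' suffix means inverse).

  after f: (1 4 2)(3 5)
  after f: (1 2 4)
  after r: (2 5 4)
  after r: (1 2 4)
  after f: (3 5)

f f r r f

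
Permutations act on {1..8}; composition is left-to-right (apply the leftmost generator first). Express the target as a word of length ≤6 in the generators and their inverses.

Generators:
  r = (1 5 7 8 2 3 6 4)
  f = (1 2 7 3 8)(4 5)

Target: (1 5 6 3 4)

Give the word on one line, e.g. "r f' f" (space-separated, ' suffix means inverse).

  after f': (1 8 3 7 2)(4 5)
  after f': (1 3 2 8 7)
  after f': (1 7 8 2 3)(4 5)
  after r': (1 5 6 3 4)

f' f' f' r'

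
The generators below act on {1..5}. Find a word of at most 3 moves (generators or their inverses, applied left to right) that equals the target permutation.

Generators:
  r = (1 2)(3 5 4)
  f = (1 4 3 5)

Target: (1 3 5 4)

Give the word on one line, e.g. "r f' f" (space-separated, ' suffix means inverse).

f' r r

  after f': (1 5 3 4)
  after r: (1 4 2)
  after r: (1 3 5 4)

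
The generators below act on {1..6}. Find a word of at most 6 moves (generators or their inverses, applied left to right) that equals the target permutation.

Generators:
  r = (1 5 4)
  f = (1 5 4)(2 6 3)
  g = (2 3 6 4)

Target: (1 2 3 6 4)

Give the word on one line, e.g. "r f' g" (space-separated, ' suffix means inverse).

  after r: (1 5 4)
  after g: (1 5 2 3 6 4)
  after f: (1 4 5 6)
  after g: (1 2 3 6)(4 5)
  after r': (1 2 3 6 4)

r g f g r'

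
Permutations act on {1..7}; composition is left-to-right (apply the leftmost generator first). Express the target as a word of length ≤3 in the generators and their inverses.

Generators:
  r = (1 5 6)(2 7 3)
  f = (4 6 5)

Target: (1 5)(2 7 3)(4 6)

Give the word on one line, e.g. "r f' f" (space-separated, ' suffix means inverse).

f' r

  after f': (4 5 6)
  after r: (1 5)(2 7 3)(4 6)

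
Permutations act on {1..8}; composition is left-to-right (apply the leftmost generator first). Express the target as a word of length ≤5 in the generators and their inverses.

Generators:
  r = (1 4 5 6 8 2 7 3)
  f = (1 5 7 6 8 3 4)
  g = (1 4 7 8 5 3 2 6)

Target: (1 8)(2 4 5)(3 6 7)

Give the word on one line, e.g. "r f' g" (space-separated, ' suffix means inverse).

  after g': (1 6 2 3 5 8 7 4)
  after g': (1 2 5 7)(3 8 4 6)
  after r': (1 8)(2 4 5)(3 6 7)

g' g' r'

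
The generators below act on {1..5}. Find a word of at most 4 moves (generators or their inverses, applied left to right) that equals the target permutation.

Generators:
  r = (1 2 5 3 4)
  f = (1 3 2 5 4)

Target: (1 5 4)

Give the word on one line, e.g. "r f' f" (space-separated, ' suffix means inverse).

  after r': (1 4 3 5 2)
  after r': (1 3 2 4 5)
  after f: (1 2)(3 5)
  after r: (1 5 4)

r' r' f r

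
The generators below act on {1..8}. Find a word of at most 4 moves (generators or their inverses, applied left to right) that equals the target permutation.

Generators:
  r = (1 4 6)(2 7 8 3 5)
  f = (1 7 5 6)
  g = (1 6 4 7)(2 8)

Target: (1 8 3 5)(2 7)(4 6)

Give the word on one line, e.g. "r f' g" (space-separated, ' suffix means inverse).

  after f: (1 7 5 6)
  after r: (1 8 3 5)(2 7)(4 6)

f r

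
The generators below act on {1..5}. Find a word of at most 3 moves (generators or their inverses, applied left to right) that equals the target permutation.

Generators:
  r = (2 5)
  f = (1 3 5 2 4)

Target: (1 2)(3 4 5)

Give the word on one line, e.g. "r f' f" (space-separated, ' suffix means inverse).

  after r': (2 5)
  after f': (1 4 2 3)
  after f': (1 2)(3 4 5)

r' f' f'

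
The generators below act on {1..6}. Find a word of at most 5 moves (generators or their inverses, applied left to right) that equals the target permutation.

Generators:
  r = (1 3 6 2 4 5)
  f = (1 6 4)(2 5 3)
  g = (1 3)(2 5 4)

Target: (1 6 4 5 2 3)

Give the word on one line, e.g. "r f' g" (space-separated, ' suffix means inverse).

g r g'

  after g: (1 3)(2 5 4)
  after r: (1 6 2)
  after g': (1 6 4 5 2 3)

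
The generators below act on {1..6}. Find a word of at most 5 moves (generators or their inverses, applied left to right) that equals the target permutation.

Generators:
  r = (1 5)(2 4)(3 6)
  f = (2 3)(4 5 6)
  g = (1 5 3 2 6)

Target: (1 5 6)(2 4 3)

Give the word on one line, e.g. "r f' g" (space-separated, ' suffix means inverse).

f' g r g

  after f': (2 3)(4 6 5)
  after g: (1 5 4)(3 6)
  after r: (2 4 5)
  after g: (1 5 6)(2 4 3)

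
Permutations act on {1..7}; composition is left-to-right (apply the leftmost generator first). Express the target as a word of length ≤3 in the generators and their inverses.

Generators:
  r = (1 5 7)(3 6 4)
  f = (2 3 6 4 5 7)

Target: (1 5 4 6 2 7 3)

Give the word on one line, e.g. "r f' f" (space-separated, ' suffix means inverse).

f' f' r

  after f': (2 7 5 4 6 3)
  after f': (2 5 6)(3 7 4)
  after r: (1 5 4 6 2 7 3)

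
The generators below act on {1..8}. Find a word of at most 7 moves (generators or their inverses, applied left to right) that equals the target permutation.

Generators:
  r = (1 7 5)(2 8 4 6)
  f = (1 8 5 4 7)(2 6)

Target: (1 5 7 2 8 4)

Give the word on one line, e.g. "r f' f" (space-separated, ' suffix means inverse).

f' r f f r

  after f': (1 7 4 5 8)(2 6)
  after r: (1 5 4)(6 8 7)
  after f: (1 4 8)(2 6 5 7)
  after f: (1 7 6 4 5)
  after r: (1 5 7 2 8 4)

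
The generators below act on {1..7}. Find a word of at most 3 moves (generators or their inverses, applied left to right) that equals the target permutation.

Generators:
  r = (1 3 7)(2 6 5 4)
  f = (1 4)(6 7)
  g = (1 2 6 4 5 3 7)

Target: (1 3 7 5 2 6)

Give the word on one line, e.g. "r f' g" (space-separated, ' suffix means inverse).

r' g'

  after r': (1 7 3)(2 4 5 6)
  after g': (1 3 7 5 2 6)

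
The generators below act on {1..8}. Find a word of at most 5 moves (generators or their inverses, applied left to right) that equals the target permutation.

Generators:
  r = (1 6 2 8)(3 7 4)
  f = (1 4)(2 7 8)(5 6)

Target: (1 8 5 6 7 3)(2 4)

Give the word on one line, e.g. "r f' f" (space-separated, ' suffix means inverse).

r r f'

  after r: (1 6 2 8)(3 7 4)
  after r: (1 2)(3 4 7)(6 8)
  after f': (1 8 5 6 7 3)(2 4)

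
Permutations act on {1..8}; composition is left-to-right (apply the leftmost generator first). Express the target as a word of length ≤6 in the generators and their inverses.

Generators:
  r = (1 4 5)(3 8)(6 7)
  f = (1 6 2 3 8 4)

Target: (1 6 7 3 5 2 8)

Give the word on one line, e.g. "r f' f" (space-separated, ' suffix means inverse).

r f f r r

  after r: (1 4 5)(3 8)(6 7)
  after f: (2 3 4 5 6 7)
  after f: (1 6 7 3)(2 8 4 5)
  after r: (1 7 8 5 2 3 4)
  after r: (1 6 7 3 5 2 8)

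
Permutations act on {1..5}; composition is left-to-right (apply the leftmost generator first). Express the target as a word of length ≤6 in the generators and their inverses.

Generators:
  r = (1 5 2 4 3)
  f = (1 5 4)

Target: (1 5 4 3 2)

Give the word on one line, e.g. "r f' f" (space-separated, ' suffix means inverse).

  after r': (1 3 4 2 5)
  after f': (1 3 5 4 2)
  after f': (1 3)(2 4)
  after r: (2 3 5)
  after r: (1 5 4 3 2)

r' f' f' r r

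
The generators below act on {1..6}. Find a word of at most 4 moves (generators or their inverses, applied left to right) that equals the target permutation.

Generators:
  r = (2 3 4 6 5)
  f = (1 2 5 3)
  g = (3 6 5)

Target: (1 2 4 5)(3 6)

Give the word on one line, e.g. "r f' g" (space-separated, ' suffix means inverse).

f' f' r g

  after f': (1 3 5 2)
  after f': (1 5)(2 3)
  after r: (1 2 4 6 5)
  after g: (1 2 4 5)(3 6)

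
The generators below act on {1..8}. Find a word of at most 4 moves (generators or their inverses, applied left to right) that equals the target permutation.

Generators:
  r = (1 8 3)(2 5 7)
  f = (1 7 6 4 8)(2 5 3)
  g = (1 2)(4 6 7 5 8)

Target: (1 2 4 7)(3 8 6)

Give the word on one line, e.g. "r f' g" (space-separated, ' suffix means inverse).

g r f'

  after g: (1 2)(4 6 7 5 8)
  after r: (1 5 3)(2 8 4 6)
  after f': (1 2 4 7)(3 8 6)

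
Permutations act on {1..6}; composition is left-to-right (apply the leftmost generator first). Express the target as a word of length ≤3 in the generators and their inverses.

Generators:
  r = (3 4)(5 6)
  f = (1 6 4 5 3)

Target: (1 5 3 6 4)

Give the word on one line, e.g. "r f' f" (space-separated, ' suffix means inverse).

  after r: (3 4)(5 6)
  after f: (1 6 3 5 4)
  after r: (1 5 3 6 4)

r f r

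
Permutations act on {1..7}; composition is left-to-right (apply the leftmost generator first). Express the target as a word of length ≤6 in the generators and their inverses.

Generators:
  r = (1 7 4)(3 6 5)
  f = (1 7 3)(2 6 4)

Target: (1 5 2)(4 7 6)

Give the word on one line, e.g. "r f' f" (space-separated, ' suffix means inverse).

  after f: (1 7 3)(2 6 4)
  after f: (1 3 7)(2 4 6)
  after r': (1 5 6 2 7 4 3)
  after f': (1 5 2)(4 7 6)

f f r' f'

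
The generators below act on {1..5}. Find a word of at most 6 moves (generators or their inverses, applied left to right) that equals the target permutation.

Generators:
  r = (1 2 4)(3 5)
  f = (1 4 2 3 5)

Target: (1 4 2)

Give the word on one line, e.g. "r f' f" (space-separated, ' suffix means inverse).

  after r': (1 4 2)(3 5)
  after r': (1 2 4)
  after r': (3 5)
  after r': (1 4 2)

r' r' r' r'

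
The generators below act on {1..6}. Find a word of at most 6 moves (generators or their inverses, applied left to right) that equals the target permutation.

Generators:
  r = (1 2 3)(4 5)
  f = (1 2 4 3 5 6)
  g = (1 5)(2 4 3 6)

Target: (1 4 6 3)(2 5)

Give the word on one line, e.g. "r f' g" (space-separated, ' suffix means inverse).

f' r' f' r

  after f': (1 6 5 3 4 2)
  after r': (1 6 4)(2 3 5)
  after f': (1 5)(2 4 6)
  after r: (1 4 6 3)(2 5)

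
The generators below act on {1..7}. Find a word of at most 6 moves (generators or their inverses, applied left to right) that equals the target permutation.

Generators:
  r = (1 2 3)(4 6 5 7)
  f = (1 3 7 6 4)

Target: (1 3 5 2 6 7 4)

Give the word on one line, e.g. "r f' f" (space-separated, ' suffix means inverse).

r f' f' r

  after r: (1 2 3)(4 6 5 7)
  after f': (1 2)(3 4 7 6 5)
  after f': (1 2 4 3 6 5)
  after r: (1 3 5 2 6 7 4)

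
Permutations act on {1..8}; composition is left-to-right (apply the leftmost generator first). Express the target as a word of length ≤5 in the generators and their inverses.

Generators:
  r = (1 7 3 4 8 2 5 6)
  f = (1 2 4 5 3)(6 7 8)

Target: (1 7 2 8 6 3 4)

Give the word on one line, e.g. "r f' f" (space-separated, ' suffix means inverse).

  after f: (1 2 4 5 3)(6 7 8)
  after f: (1 4 3 2 5)(6 8 7)
  after r': (1 3 8)(4 7 5 6)
  after r': (1 7 2 8 6 3 4)

f f r' r'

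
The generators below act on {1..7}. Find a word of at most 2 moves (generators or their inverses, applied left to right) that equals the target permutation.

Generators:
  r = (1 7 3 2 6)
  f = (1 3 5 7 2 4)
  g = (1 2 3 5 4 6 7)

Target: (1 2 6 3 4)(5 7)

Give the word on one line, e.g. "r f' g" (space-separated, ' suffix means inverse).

r f

  after r: (1 7 3 2 6)
  after f: (1 2 6 3 4)(5 7)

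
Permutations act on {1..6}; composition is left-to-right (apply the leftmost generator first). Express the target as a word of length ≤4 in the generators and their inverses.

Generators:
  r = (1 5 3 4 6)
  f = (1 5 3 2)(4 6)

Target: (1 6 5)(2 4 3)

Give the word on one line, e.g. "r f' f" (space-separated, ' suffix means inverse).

f r' r'

  after f: (1 5 3 2)(4 6)
  after r': (2 6 3)
  after r': (1 6 5)(2 4 3)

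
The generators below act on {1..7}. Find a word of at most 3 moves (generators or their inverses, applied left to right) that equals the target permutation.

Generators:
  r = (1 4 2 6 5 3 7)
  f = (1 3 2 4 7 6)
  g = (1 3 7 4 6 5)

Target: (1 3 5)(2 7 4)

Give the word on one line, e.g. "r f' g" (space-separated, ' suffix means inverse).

  after g': (1 5 6 4 7 3)
  after f': (1 5 7)(2 3 6)
  after r: (1 3 5)(2 7 4)

g' f' r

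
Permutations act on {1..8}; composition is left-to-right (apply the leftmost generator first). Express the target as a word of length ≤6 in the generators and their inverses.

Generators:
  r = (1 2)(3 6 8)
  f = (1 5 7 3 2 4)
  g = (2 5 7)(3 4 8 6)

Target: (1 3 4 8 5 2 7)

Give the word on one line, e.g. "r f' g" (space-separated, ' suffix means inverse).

  after r: (1 2)(3 6 8)
  after g: (1 5 7 2)(4 8)
  after f: (1 7 4 8)(2 5 3)
  after f: (1 3 4 8 5 2 7)

r g f f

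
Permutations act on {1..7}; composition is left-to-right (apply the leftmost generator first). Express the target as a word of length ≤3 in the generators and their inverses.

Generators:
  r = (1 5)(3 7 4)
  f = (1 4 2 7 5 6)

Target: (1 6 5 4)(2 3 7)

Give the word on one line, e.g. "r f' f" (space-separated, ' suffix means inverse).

f' r' r'

  after f': (1 6 5 7 2 4)
  after r': (1 6)(2 7)(3 4 5)
  after r': (1 6 5 4)(2 3 7)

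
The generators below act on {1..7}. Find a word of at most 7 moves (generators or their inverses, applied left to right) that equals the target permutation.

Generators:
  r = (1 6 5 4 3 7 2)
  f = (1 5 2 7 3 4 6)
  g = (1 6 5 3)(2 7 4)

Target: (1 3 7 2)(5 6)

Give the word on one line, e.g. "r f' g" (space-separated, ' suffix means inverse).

  after r': (1 2 7 3 4 5 6)
  after f': (1 5 4)
  after r': (1 6)(2 7 3 4)
  after f': (1 4 5)
  after r: (1 3 7 2)(5 6)

r' f' r' f' r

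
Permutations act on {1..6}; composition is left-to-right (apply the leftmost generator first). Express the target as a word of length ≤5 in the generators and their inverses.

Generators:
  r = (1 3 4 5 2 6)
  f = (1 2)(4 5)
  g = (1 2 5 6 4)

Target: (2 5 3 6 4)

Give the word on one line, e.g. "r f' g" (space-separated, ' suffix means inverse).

r' r' f

  after r': (1 6 2 5 4 3)
  after r': (1 2 4)(3 6 5)
  after f: (2 5 3 6 4)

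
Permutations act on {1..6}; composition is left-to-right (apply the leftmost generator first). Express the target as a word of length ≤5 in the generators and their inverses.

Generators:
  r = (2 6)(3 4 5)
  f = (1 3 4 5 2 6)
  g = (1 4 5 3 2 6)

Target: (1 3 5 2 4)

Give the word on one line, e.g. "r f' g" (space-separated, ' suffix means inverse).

r' g' f' g'

  after r': (2 6)(3 5 4)
  after g': (1 6 3 4 5)
  after f': (1 2 5 6)
  after g': (1 3 5 2 4)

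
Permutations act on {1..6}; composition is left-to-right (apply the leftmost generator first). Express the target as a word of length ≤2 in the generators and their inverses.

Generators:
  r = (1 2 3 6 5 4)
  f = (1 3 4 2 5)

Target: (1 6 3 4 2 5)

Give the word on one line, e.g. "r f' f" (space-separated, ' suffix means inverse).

  after f': (1 5 2 4 3)
  after r': (1 6 3 4 2 5)

f' r'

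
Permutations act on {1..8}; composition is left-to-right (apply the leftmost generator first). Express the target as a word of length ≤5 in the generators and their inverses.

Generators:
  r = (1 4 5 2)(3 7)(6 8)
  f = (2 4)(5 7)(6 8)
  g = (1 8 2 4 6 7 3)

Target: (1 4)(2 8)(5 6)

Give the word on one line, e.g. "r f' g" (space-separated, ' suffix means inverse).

g f g'

  after g: (1 8 2 4 6 7 3)
  after f: (1 6 5 7 3)(4 8)
  after g': (1 4)(2 8)(5 6)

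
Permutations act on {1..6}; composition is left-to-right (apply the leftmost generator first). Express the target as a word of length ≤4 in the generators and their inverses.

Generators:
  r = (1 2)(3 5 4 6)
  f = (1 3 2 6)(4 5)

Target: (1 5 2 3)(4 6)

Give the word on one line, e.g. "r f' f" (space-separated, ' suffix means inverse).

  after r': (1 2)(3 6 4 5)
  after f': (1 3 2 6 5)
  after r: (1 5 2 3)(4 6)

r' f' r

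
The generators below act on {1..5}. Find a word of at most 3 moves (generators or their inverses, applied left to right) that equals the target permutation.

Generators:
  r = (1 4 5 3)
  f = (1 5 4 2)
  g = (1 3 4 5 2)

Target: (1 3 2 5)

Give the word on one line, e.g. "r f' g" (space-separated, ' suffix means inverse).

  after g: (1 3 4 5 2)
  after f: (1 3 2 5)

g f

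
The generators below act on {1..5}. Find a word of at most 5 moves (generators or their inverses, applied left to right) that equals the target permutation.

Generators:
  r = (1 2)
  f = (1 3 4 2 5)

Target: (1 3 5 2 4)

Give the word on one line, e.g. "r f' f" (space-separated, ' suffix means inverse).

f r' f r' f'

  after f: (1 3 4 2 5)
  after r': (1 3 4)(2 5)
  after f: (1 4 3 2)
  after r': (1 4 3)
  after f': (1 3 5 2 4)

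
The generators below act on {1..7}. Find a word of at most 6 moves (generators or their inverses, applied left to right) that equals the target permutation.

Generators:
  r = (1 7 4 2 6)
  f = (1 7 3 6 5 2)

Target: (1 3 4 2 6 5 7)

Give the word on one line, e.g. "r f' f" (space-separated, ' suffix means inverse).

r f' r f

  after r: (1 7 4 2 6)
  after f': (2 3 7 4 5 6)
  after r: (1 7 2 3 4 5)
  after f: (1 3 4 2 6 5 7)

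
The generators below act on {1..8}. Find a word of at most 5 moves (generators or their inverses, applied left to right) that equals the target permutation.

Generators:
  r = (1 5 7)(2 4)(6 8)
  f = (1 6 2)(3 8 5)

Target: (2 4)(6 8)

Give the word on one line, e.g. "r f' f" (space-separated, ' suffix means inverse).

r' r' r'

  after r': (1 7 5)(2 4)(6 8)
  after r': (1 5 7)
  after r': (2 4)(6 8)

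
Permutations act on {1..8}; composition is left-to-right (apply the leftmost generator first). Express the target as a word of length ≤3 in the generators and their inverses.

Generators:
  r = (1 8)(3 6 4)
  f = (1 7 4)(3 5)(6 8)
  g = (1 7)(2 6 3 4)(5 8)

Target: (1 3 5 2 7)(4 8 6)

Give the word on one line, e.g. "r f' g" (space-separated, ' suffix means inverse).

  after g': (1 7)(2 4 3 6)(5 8)
  after f: (1 4 5 6 2)(3 8)
  after g': (1 3 5 2 7)(4 8 6)

g' f g'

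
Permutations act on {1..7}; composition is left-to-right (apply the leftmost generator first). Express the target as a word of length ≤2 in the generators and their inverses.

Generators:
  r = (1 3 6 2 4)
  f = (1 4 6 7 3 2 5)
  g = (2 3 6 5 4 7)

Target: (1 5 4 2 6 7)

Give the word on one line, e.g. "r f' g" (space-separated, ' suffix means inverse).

  after g': (2 7 4 5 6 3)
  after f': (1 5 4 2 6 7)

g' f'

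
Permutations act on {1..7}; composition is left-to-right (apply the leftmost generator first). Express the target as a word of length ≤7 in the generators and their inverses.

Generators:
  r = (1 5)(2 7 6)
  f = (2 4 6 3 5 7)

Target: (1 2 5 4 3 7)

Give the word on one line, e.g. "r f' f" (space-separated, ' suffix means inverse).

f' f' r f r'

  after f': (2 7 5 3 6 4)
  after f': (2 5 6)(3 4 7)
  after r: (1 5 2)(3 4 6 7)
  after f: (1 7 5 4 3 6 2)
  after r': (1 2 5 4 3 7)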